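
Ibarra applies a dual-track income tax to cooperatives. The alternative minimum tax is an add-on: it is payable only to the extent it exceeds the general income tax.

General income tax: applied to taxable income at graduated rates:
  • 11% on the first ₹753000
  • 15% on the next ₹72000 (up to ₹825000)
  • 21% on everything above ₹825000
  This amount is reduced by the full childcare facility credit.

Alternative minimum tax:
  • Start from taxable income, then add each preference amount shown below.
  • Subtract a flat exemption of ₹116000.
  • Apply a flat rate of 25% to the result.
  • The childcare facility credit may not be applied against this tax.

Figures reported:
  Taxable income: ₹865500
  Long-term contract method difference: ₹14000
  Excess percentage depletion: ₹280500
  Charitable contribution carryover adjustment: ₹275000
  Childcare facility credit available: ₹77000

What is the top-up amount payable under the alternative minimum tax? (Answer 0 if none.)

Alternative minimum tax:
  Adjusted income: ₹865500 + ₹14000 + ₹280500 + ₹275000 = ₹1435000
  Less exemption ₹116000 → base ₹1319000
  ₹1319000 × 25% = ₹329750

General income tax:
  ₹753000 × 11% = ₹82830
  ₹72000 × 15% = ₹10800
  ₹40500 × 21% = ₹8505
  → ₹102135
  Less childcare facility credit ₹77000 → ₹25135

Excess of alternative minimum tax over general income tax: ₹329750 − ₹25135 = ₹304615.

₹304615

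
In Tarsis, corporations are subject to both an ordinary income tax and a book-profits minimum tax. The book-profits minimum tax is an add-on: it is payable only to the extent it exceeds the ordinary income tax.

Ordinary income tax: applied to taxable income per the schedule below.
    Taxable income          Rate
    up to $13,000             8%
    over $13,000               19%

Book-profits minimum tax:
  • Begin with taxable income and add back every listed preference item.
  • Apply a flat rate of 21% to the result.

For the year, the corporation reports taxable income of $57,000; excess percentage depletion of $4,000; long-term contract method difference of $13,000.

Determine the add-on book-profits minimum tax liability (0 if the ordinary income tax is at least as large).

$6,140

Ordinary income tax:
  $13,000 × 8% = $1,040
  $44,000 × 19% = $8,360
  → $9,400

Book-profits minimum tax:
  Adjusted income: $57,000 + $4,000 + $13,000 = $74,000
  $74,000 × 21% = $15,540

Excess of book-profits minimum tax over ordinary income tax: $15,540 − $9,400 = $6,140.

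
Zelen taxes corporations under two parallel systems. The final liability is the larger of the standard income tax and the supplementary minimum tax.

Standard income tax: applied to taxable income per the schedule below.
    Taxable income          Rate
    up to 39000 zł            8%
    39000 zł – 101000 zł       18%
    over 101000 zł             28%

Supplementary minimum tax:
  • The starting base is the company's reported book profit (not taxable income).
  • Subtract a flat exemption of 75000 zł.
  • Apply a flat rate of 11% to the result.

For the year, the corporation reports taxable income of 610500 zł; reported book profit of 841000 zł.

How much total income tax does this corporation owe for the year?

156940 zł

Supplementary minimum tax:
  Base (reported book profit): 841000 zł
  Less exemption 75000 zł → base 766000 zł
  766000 zł × 11% = 84260 zł

Standard income tax:
  39000 zł × 8% = 3120 zł
  62000 zł × 18% = 11160 zł
  509500 zł × 28% = 142660 zł
  → 156940 zł

156940 zł > 84260 zł, so the standard income tax governs.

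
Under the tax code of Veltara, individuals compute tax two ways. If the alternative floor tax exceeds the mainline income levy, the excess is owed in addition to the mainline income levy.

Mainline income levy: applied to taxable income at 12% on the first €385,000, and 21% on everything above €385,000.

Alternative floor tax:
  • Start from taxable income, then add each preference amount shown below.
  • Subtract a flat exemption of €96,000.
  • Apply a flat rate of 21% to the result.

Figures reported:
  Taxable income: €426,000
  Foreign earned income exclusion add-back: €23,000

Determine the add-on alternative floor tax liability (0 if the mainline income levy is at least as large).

€19,320

Mainline income levy:
  €385,000 × 12% = €46,200
  €41,000 × 21% = €8,610
  → €54,810

Alternative floor tax:
  Adjusted income: €426,000 + €23,000 = €449,000
  Less exemption €96,000 → base €353,000
  €353,000 × 21% = €74,130

Excess of alternative floor tax over mainline income levy: €74,130 − €54,810 = €19,320.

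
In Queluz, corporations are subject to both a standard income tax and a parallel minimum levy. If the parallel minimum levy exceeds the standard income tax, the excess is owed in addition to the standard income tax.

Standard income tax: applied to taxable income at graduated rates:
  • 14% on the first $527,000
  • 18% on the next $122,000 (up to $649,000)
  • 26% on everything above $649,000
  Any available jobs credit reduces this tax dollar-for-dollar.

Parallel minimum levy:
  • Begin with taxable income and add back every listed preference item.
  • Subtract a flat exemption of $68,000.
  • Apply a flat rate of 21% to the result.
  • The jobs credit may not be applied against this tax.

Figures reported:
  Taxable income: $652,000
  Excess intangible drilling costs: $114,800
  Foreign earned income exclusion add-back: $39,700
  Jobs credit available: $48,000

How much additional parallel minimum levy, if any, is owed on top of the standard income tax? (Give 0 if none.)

$106,565

Standard income tax:
  $527,000 × 14% = $73,780
  $122,000 × 18% = $21,960
  $3,000 × 26% = $780
  → $96,520
  Less jobs credit $48,000 → $48,520

Parallel minimum levy:
  Adjusted income: $652,000 + $114,800 + $39,700 = $806,500
  Less exemption $68,000 → base $738,500
  $738,500 × 21% = $155,085

Excess of parallel minimum levy over standard income tax: $155,085 − $48,520 = $106,565.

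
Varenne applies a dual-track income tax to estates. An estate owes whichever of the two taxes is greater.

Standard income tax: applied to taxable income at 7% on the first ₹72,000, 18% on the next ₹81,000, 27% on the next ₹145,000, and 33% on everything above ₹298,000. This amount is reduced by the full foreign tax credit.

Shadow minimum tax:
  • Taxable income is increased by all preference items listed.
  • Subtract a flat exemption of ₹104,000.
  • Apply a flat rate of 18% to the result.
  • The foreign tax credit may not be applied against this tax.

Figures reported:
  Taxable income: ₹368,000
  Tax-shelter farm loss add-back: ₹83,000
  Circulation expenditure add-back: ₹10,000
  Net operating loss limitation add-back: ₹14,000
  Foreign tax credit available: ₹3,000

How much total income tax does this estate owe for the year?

₹78,870

Shadow minimum tax:
  Adjusted income: ₹368,000 + ₹83,000 + ₹10,000 + ₹14,000 = ₹475,000
  Less exemption ₹104,000 → base ₹371,000
  ₹371,000 × 18% = ₹66,780

Standard income tax:
  ₹72,000 × 7% = ₹5,040
  ₹81,000 × 18% = ₹14,580
  ₹145,000 × 27% = ₹39,150
  ₹70,000 × 33% = ₹23,100
  → ₹81,870
  Less foreign tax credit ₹3,000 → ₹78,870

₹78,870 > ₹66,780, so the standard income tax governs.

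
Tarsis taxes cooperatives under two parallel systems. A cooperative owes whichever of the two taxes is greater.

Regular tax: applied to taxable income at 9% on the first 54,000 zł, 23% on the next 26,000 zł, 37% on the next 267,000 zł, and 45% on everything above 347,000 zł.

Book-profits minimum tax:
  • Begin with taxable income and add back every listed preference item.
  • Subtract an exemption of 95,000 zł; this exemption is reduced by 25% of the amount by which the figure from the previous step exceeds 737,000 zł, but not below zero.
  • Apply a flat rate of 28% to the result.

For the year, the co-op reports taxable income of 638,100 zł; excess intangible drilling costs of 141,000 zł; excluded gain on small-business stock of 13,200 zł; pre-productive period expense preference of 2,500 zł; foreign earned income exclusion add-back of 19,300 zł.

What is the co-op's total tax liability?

240,625 zł

Book-profits minimum tax:
  Adjusted income: 638,100 zł + 141,000 zł + 13,200 zł + 2,500 zł + 19,300 zł = 814,100 zł
  Exemption: 95,000 zł − 25% × (814,100 zł − 737,000 zł) = 95,000 zł − 19,275 zł = 75,725 zł
  Base: 814,100 zł − 75,725 zł = 738,375 zł
  738,375 zł × 28% = 206,745 zł

Regular tax:
  54,000 zł × 9% = 4,860 zł
  26,000 zł × 23% = 5,980 zł
  267,000 zł × 37% = 98,790 zł
  291,100 zł × 45% = 130,995 zł
  → 240,625 zł

240,625 zł > 206,745 zł, so the regular tax governs.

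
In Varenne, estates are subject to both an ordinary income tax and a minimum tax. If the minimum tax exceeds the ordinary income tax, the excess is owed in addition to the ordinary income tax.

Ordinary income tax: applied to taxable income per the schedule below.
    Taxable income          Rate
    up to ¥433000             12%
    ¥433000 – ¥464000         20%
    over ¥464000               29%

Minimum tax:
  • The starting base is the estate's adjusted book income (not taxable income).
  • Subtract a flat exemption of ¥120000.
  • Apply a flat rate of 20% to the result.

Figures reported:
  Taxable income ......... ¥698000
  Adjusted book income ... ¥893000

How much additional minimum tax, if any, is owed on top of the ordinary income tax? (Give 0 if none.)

Ordinary income tax:
  ¥433000 × 12% = ¥51960
  ¥31000 × 20% = ¥6200
  ¥234000 × 29% = ¥67860
  → ¥126020

Minimum tax:
  Base (adjusted book income): ¥893000
  Less exemption ¥120000 → base ¥773000
  ¥773000 × 20% = ¥154600

Excess of minimum tax over ordinary income tax: ¥154600 − ¥126020 = ¥28580.

¥28580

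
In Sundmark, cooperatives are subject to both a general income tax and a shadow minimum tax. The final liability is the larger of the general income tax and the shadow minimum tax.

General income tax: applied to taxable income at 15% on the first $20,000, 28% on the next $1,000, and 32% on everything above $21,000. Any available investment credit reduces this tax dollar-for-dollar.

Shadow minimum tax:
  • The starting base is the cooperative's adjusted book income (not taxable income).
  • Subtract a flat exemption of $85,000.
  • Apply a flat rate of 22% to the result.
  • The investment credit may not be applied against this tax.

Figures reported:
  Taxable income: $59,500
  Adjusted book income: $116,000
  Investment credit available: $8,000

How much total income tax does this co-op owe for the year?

Shadow minimum tax:
  Base (adjusted book income): $116,000
  Less exemption $85,000 → base $31,000
  $31,000 × 22% = $6,820

General income tax:
  $20,000 × 15% = $3,000
  $1,000 × 28% = $280
  $38,500 × 32% = $12,320
  → $15,600
  Less investment credit $8,000 → $7,600

$7,600 > $6,820, so the general income tax governs.

$7,600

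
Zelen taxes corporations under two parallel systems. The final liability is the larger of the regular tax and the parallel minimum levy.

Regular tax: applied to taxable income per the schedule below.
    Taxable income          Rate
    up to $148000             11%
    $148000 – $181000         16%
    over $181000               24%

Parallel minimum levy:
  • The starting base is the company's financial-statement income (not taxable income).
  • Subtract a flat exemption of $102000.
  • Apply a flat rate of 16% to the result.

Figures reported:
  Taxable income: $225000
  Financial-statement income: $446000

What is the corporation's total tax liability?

Parallel minimum levy:
  Base (financial-statement income): $446000
  Less exemption $102000 → base $344000
  $344000 × 16% = $55040

Regular tax:
  $148000 × 11% = $16280
  $33000 × 16% = $5280
  $44000 × 24% = $10560
  → $32120

$55040 > $32120, so the parallel minimum levy is the binding amount.

$55040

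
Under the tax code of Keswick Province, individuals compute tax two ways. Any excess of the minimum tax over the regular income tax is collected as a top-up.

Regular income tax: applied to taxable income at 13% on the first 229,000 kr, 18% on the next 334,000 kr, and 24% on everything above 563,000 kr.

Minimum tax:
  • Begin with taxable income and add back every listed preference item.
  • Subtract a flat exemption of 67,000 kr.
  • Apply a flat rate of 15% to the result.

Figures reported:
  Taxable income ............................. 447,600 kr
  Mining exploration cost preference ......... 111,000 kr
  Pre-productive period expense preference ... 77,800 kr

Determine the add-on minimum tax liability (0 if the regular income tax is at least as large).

Regular income tax:
  229,000 kr × 13% = 29,770 kr
  218,600 kr × 18% = 39,348 kr
  → 69,118 kr

Minimum tax:
  Adjusted income: 447,600 kr + 111,000 kr + 77,800 kr = 636,400 kr
  Less exemption 67,000 kr → base 569,400 kr
  569,400 kr × 15% = 85,410 kr

Excess of minimum tax over regular income tax: 85,410 kr − 69,118 kr = 16,292 kr.

16,292 kr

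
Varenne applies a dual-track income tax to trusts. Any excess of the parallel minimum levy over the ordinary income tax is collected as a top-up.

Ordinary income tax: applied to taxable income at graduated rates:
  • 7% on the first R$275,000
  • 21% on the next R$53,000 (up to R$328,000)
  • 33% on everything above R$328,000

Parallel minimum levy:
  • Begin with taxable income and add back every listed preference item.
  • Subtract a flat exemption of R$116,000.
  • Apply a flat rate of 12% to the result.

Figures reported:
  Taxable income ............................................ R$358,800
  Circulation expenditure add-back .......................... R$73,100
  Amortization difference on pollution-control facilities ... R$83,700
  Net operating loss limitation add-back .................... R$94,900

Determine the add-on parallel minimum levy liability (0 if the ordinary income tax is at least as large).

Parallel minimum levy:
  Adjusted income: R$358,800 + R$73,100 + R$83,700 + R$94,900 = R$610,500
  Less exemption R$116,000 → base R$494,500
  R$494,500 × 12% = R$59,340

Ordinary income tax:
  R$275,000 × 7% = R$19,250
  R$53,000 × 21% = R$11,130
  R$30,800 × 33% = R$10,164
  → R$40,544

Excess of parallel minimum levy over ordinary income tax: R$59,340 − R$40,544 = R$18,796.

R$18,796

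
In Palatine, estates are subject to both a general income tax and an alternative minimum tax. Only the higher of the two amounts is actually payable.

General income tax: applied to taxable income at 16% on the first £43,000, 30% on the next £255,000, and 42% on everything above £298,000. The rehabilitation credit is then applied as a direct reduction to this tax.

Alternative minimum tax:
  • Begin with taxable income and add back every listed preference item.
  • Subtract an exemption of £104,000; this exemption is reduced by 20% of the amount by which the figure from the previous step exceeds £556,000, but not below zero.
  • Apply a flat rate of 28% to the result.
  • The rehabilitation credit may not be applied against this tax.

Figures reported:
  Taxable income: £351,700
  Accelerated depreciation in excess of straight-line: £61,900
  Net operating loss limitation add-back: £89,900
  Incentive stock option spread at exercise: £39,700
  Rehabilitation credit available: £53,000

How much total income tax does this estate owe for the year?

General income tax:
  £43,000 × 16% = £6,880
  £255,000 × 30% = £76,500
  £53,700 × 42% = £22,554
  → £105,934
  Less rehabilitation credit £53,000 → £52,934

Alternative minimum tax:
  Adjusted income: £351,700 + £61,900 + £89,900 + £39,700 = £543,200
  Exemption: £543,200 ≤ £556,000, so full £104,000 applies
  Base: £543,200 − £104,000 = £439,200
  £439,200 × 28% = £122,976

£122,976 > £52,934, so the alternative minimum tax is the binding amount.

£122,976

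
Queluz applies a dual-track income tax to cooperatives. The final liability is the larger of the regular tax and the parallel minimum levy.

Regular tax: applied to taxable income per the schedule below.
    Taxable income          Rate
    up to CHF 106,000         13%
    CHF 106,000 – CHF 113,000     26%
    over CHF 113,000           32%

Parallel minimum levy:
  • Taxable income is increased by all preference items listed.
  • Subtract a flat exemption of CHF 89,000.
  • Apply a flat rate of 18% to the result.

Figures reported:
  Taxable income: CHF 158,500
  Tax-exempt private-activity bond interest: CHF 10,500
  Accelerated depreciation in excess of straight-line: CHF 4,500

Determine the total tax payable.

CHF 30,160

Regular tax:
  CHF 106,000 × 13% = CHF 13,780
  CHF 7,000 × 26% = CHF 1,820
  CHF 45,500 × 32% = CHF 14,560
  → CHF 30,160

Parallel minimum levy:
  Adjusted income: CHF 158,500 + CHF 10,500 + CHF 4,500 = CHF 173,500
  Less exemption CHF 89,000 → base CHF 84,500
  CHF 84,500 × 18% = CHF 15,210

CHF 30,160 > CHF 15,210, so the regular tax governs.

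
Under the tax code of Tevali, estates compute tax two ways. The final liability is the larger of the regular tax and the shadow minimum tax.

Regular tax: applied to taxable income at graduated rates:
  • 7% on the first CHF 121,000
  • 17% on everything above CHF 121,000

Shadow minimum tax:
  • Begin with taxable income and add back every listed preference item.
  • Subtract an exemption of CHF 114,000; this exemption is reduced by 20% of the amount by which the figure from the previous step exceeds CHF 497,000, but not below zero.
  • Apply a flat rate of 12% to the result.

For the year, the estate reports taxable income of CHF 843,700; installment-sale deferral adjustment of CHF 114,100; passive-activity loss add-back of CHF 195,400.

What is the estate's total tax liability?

CHF 138,384

Regular tax:
  CHF 121,000 × 7% = CHF 8,470
  CHF 722,700 × 17% = CHF 122,859
  → CHF 131,329

Shadow minimum tax:
  Adjusted income: CHF 843,700 + CHF 114,100 + CHF 195,400 = CHF 1,153,200
  Exemption: 20% × (CHF 1,153,200 − CHF 497,000) = CHF 131,240 ≥ CHF 114,000, so the exemption is fully phased out
  Base: CHF 1,153,200 − CHF 0 = CHF 1,153,200
  CHF 1,153,200 × 12% = CHF 138,384

CHF 138,384 > CHF 131,329, so the shadow minimum tax is the binding amount.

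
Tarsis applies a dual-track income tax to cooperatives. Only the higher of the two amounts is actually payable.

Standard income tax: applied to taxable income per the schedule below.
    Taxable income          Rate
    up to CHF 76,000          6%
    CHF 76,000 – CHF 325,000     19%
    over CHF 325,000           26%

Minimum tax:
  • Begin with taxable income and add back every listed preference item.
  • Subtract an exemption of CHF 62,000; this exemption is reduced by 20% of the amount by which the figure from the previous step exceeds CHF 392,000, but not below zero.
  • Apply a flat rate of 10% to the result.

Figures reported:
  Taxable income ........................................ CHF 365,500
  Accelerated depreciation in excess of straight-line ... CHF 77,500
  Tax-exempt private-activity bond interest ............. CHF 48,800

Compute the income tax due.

Minimum tax:
  Adjusted income: CHF 365,500 + CHF 77,500 + CHF 48,800 = CHF 491,800
  Exemption: CHF 62,000 − 20% × (CHF 491,800 − CHF 392,000) = CHF 62,000 − CHF 19,960 = CHF 42,040
  Base: CHF 491,800 − CHF 42,040 = CHF 449,760
  CHF 449,760 × 10% = CHF 44,976

Standard income tax:
  CHF 76,000 × 6% = CHF 4,560
  CHF 249,000 × 19% = CHF 47,310
  CHF 40,500 × 26% = CHF 10,530
  → CHF 62,400

CHF 62,400 > CHF 44,976, so the standard income tax governs.

CHF 62,400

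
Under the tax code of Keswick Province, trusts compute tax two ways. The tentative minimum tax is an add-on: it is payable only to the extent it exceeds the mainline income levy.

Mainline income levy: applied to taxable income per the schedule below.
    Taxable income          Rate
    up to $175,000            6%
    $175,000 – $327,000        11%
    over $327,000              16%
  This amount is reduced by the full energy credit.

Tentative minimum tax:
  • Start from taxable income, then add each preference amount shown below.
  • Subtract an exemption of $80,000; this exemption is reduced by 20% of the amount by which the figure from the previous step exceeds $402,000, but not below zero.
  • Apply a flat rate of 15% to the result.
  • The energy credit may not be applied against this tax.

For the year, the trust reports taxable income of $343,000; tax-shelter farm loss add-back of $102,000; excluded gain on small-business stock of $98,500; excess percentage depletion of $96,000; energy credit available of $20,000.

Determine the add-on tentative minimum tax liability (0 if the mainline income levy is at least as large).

$81,270

Mainline income levy:
  $175,000 × 6% = $10,500
  $152,000 × 11% = $16,720
  $16,000 × 16% = $2,560
  → $29,780
  Less energy credit $20,000 → $9,780

Tentative minimum tax:
  Adjusted income: $343,000 + $102,000 + $98,500 + $96,000 = $639,500
  Exemption: $80,000 − 20% × ($639,500 − $402,000) = $80,000 − $47,500 = $32,500
  Base: $639,500 − $32,500 = $607,000
  $607,000 × 15% = $91,050

Excess of tentative minimum tax over mainline income levy: $91,050 − $9,780 = $81,270.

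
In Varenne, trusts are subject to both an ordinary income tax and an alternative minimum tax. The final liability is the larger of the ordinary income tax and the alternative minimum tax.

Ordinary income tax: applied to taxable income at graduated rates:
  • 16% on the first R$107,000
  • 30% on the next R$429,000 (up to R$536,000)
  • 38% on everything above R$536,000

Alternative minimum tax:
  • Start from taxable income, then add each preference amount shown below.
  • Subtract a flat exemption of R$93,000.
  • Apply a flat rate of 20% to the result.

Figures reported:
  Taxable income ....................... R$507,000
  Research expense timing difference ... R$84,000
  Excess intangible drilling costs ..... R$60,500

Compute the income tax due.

Ordinary income tax:
  R$107,000 × 16% = R$17,120
  R$400,000 × 30% = R$120,000
  → R$137,120

Alternative minimum tax:
  Adjusted income: R$507,000 + R$84,000 + R$60,500 = R$651,500
  Less exemption R$93,000 → base R$558,500
  R$558,500 × 20% = R$111,700

R$137,120 > R$111,700, so the ordinary income tax governs.

R$137,120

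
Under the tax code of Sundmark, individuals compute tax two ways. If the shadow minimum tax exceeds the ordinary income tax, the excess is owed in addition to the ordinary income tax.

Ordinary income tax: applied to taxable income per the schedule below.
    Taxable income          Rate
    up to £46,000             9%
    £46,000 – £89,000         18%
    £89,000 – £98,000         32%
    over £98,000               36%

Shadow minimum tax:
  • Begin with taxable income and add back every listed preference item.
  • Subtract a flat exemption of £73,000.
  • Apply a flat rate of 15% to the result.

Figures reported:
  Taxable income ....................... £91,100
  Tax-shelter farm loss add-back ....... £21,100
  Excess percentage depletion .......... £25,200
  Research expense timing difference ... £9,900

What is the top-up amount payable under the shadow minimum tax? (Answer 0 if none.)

£0

Shadow minimum tax:
  Adjusted income: £91,100 + £21,100 + £25,200 + £9,900 = £147,300
  Less exemption £73,000 → base £74,300
  £74,300 × 15% = £11,145

Ordinary income tax:
  £46,000 × 9% = £4,140
  £43,000 × 18% = £7,740
  £2,100 × 32% = £672
  → £12,552

£11,145 ≤ £12,552, so no add-on is due.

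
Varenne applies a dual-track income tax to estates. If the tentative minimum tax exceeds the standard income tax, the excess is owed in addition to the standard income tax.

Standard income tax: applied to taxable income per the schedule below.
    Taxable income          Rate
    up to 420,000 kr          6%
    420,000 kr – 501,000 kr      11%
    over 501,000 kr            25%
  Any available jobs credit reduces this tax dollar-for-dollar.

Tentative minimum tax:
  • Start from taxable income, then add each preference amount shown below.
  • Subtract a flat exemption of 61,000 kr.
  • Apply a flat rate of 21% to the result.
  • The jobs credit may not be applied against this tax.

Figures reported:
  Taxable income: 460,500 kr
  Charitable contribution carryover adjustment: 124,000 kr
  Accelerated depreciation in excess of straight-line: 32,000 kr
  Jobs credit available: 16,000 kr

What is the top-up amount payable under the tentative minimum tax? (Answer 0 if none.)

Standard income tax:
  420,000 kr × 6% = 25,200 kr
  40,500 kr × 11% = 4,455 kr
  → 29,655 kr
  Less jobs credit 16,000 kr → 13,655 kr

Tentative minimum tax:
  Adjusted income: 460,500 kr + 124,000 kr + 32,000 kr = 616,500 kr
  Less exemption 61,000 kr → base 555,500 kr
  555,500 kr × 21% = 116,655 kr

Excess of tentative minimum tax over standard income tax: 116,655 kr − 13,655 kr = 103,000 kr.

103,000 kr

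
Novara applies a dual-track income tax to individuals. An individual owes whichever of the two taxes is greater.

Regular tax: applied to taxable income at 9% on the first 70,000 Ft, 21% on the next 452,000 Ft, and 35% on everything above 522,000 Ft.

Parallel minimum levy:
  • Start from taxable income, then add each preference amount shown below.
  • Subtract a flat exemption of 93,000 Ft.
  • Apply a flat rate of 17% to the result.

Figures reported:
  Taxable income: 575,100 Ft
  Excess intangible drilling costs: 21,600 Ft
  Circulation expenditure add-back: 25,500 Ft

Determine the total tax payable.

119,805 Ft

Regular tax:
  70,000 Ft × 9% = 6,300 Ft
  452,000 Ft × 21% = 94,920 Ft
  53,100 Ft × 35% = 18,585 Ft
  → 119,805 Ft

Parallel minimum levy:
  Adjusted income: 575,100 Ft + 21,600 Ft + 25,500 Ft = 622,200 Ft
  Less exemption 93,000 Ft → base 529,200 Ft
  529,200 Ft × 17% = 89,964 Ft

119,805 Ft > 89,964 Ft, so the regular tax governs.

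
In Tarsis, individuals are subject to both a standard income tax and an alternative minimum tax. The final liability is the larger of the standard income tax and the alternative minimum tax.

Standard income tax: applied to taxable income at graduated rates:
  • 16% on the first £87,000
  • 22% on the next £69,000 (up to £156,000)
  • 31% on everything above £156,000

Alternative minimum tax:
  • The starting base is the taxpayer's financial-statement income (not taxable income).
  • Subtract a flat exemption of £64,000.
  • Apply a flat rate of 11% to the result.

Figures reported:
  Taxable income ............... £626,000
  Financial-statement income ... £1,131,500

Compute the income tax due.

Standard income tax:
  £87,000 × 16% = £13,920
  £69,000 × 22% = £15,180
  £470,000 × 31% = £145,700
  → £174,800

Alternative minimum tax:
  Base (financial-statement income): £1,131,500
  Less exemption £64,000 → base £1,067,500
  £1,067,500 × 11% = £117,425

£174,800 > £117,425, so the standard income tax governs.

£174,800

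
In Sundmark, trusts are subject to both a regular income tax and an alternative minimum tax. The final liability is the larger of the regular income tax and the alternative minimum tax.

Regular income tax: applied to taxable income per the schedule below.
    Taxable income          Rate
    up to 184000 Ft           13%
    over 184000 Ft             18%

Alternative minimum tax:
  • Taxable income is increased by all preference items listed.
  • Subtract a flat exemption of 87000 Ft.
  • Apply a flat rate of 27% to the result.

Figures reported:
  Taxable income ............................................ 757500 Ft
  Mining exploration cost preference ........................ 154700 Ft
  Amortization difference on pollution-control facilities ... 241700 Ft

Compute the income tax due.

288063 Ft

Regular income tax:
  184000 Ft × 13% = 23920 Ft
  573500 Ft × 18% = 103230 Ft
  → 127150 Ft

Alternative minimum tax:
  Adjusted income: 757500 Ft + 154700 Ft + 241700 Ft = 1153900 Ft
  Less exemption 87000 Ft → base 1066900 Ft
  1066900 Ft × 27% = 288063 Ft

288063 Ft > 127150 Ft, so the alternative minimum tax is the binding amount.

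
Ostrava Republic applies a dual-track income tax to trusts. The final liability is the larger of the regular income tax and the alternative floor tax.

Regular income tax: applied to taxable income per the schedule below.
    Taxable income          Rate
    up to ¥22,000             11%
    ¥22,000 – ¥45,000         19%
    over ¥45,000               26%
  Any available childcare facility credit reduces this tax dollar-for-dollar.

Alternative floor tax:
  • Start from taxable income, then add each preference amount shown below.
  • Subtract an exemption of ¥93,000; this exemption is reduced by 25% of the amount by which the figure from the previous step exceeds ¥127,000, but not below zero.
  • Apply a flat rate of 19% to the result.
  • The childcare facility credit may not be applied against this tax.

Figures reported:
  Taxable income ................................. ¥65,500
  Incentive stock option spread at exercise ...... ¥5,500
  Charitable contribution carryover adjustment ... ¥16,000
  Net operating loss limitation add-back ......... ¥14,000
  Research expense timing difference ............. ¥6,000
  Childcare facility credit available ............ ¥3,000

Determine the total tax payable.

Regular income tax:
  ¥22,000 × 11% = ¥2,420
  ¥23,000 × 19% = ¥4,370
  ¥20,500 × 26% = ¥5,330
  → ¥12,120
  Less childcare facility credit ¥3,000 → ¥9,120

Alternative floor tax:
  Adjusted income: ¥65,500 + ¥5,500 + ¥16,000 + ¥14,000 + ¥6,000 = ¥107,000
  Exemption: ¥107,000 ≤ ¥127,000, so full ¥93,000 applies
  Base: ¥107,000 − ¥93,000 = ¥14,000
  ¥14,000 × 19% = ¥2,660

¥9,120 > ¥2,660, so the regular income tax governs.

¥9,120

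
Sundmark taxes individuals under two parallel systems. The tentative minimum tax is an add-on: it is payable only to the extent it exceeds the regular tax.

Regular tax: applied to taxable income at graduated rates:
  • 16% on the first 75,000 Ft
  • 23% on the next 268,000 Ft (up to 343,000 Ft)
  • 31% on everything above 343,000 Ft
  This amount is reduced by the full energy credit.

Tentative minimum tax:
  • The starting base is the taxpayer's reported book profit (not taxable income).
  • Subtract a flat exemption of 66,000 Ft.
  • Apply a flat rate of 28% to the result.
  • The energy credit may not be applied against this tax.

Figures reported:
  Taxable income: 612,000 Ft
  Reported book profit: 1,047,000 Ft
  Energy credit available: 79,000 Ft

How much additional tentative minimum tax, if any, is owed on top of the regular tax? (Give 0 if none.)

Tentative minimum tax:
  Base (reported book profit): 1,047,000 Ft
  Less exemption 66,000 Ft → base 981,000 Ft
  981,000 Ft × 28% = 274,680 Ft

Regular tax:
  75,000 Ft × 16% = 12,000 Ft
  268,000 Ft × 23% = 61,640 Ft
  269,000 Ft × 31% = 83,390 Ft
  → 157,030 Ft
  Less energy credit 79,000 Ft → 78,030 Ft

Excess of tentative minimum tax over regular tax: 274,680 Ft − 78,030 Ft = 196,650 Ft.

196,650 Ft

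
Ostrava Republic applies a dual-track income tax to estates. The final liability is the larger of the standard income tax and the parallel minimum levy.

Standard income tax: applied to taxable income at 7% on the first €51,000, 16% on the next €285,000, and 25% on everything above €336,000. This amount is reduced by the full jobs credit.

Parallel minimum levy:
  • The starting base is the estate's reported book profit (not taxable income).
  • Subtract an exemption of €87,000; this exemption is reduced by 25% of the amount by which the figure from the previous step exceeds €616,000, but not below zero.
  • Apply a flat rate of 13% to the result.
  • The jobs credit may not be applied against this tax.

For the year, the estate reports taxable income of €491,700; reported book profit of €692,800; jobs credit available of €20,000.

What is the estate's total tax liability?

€81,250

Parallel minimum levy:
  Base (reported book profit): €692,800
  Exemption: €87,000 − 25% × (€692,800 − €616,000) = €87,000 − €19,200 = €67,800
  Base: €692,800 − €67,800 = €625,000
  €625,000 × 13% = €81,250

Standard income tax:
  €51,000 × 7% = €3,570
  €285,000 × 16% = €45,600
  €155,700 × 25% = €38,925
  → €88,095
  Less jobs credit €20,000 → €68,095

€81,250 > €68,095, so the parallel minimum levy is the binding amount.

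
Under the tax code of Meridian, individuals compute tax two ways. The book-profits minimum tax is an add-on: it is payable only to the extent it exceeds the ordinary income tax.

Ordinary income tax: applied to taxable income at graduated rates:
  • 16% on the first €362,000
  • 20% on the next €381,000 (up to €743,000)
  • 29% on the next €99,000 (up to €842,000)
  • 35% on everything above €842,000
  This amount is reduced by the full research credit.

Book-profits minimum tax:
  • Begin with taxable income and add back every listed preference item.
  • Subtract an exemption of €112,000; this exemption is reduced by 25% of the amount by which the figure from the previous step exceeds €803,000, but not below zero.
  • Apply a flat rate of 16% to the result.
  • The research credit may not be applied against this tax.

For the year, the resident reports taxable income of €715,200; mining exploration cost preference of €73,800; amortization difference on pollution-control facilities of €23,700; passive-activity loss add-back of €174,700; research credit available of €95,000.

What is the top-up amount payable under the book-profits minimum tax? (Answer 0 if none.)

Ordinary income tax:
  €362,000 × 16% = €57,920
  €353,200 × 20% = €70,640
  → €128,560
  Less research credit €95,000 → €33,560

Book-profits minimum tax:
  Adjusted income: €715,200 + €73,800 + €23,700 + €174,700 = €987,400
  Exemption: €112,000 − 25% × (€987,400 − €803,000) = €112,000 − €46,100 = €65,900
  Base: €987,400 − €65,900 = €921,500
  €921,500 × 16% = €147,440

Excess of book-profits minimum tax over ordinary income tax: €147,440 − €33,560 = €113,880.

€113,880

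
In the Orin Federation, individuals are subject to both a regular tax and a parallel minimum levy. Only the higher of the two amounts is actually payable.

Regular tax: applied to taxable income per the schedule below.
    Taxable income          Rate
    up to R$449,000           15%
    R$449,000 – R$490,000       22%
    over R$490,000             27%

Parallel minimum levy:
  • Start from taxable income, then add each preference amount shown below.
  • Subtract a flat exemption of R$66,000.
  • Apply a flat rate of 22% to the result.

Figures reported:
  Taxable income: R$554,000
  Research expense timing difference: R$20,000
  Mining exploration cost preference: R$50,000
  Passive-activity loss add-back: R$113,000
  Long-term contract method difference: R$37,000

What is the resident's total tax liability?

Parallel minimum levy:
  Adjusted income: R$554,000 + R$20,000 + R$50,000 + R$113,000 + R$37,000 = R$774,000
  Less exemption R$66,000 → base R$708,000
  R$708,000 × 22% = R$155,760

Regular tax:
  R$449,000 × 15% = R$67,350
  R$41,000 × 22% = R$9,020
  R$64,000 × 27% = R$17,280
  → R$93,650

R$155,760 > R$93,650, so the parallel minimum levy is the binding amount.

R$155,760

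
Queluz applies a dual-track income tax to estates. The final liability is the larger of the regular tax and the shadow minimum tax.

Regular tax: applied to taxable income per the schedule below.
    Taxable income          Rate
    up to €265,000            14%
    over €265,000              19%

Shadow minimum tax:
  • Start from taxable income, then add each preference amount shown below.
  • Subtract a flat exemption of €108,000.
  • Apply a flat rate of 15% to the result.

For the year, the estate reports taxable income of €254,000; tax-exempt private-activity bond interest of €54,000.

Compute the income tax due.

€35,560

Shadow minimum tax:
  Adjusted income: €254,000 + €54,000 = €308,000
  Less exemption €108,000 → base €200,000
  €200,000 × 15% = €30,000

Regular tax:
  €254,000 × 14% = €35,560

€35,560 > €30,000, so the regular tax governs.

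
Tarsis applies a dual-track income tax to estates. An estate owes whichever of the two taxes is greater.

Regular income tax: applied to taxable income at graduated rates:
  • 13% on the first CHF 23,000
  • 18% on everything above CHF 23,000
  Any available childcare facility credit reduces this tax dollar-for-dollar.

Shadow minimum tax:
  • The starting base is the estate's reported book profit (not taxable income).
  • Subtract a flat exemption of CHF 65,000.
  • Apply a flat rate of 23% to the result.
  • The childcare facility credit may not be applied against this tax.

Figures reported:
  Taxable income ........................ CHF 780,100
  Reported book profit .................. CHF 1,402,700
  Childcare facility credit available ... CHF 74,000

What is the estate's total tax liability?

Shadow minimum tax:
  Base (reported book profit): CHF 1,402,700
  Less exemption CHF 65,000 → base CHF 1,337,700
  CHF 1,337,700 × 23% = CHF 307,671

Regular income tax:
  CHF 23,000 × 13% = CHF 2,990
  CHF 757,100 × 18% = CHF 136,278
  → CHF 139,268
  Less childcare facility credit CHF 74,000 → CHF 65,268

CHF 307,671 > CHF 65,268, so the shadow minimum tax is the binding amount.

CHF 307,671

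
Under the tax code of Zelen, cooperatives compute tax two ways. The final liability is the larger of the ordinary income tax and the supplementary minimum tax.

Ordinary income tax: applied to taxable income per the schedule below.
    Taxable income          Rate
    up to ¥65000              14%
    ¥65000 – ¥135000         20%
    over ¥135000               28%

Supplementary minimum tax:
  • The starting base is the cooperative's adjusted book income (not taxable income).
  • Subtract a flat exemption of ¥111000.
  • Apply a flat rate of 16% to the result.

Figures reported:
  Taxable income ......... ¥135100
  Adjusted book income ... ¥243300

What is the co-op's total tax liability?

Supplementary minimum tax:
  Base (adjusted book income): ¥243300
  Less exemption ¥111000 → base ¥132300
  ¥132300 × 16% = ¥21168

Ordinary income tax:
  ¥65000 × 14% = ¥9100
  ¥70000 × 20% = ¥14000
  ¥100 × 28% = ¥28
  → ¥23128

¥23128 > ¥21168, so the ordinary income tax governs.

¥23128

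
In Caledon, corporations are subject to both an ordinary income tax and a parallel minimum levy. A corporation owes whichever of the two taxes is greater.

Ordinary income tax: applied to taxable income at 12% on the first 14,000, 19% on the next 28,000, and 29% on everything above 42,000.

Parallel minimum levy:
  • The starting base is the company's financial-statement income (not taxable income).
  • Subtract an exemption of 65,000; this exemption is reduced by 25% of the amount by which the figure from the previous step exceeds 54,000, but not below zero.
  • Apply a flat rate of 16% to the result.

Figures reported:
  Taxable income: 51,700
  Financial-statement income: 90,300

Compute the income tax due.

9,813

Ordinary income tax:
  14,000 × 12% = 1,680
  28,000 × 19% = 5,320
  9,700 × 29% = 2,813
  → 9,813

Parallel minimum levy:
  Base (financial-statement income): 90,300
  Exemption: 65,000 − 25% × (90,300 − 54,000) = 65,000 − 9,075 = 55,925
  Base: 90,300 − 55,925 = 34,375
  34,375 × 16% = 5,500

9,813 > 5,500, so the ordinary income tax governs.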